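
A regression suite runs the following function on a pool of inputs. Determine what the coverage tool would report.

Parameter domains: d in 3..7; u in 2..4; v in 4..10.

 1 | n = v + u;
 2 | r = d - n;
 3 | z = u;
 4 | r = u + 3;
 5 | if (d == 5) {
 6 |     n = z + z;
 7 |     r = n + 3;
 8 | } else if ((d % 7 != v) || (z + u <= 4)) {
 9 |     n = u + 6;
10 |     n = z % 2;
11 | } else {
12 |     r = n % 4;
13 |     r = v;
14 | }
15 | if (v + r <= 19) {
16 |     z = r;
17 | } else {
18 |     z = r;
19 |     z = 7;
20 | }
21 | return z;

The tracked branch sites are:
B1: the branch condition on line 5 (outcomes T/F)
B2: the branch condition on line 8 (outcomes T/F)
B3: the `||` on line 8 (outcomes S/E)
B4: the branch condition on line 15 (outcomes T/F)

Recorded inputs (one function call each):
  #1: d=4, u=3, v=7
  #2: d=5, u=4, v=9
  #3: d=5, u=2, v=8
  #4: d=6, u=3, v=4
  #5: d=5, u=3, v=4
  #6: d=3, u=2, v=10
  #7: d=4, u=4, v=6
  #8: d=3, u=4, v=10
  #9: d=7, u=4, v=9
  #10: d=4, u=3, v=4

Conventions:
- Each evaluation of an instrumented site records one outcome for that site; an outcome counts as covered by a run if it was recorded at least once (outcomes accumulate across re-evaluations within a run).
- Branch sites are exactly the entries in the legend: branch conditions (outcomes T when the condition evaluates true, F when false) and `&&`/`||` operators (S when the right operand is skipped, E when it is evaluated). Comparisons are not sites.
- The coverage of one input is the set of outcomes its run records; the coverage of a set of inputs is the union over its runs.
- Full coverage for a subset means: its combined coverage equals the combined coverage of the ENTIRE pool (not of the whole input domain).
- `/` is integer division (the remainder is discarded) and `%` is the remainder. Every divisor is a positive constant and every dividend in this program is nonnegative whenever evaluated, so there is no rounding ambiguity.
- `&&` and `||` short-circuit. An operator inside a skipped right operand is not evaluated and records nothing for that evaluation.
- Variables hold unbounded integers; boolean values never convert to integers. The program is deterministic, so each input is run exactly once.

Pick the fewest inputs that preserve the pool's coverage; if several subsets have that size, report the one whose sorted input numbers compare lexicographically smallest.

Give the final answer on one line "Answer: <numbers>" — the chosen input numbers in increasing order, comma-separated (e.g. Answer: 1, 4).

run #1 (d=4, u=3, v=7) runs B1->F, B3->S, B2->T, B4->T; records B1=F, B2=T, B3=S, B4=T
run #2 (d=5, u=4, v=9) runs B1->T, B4->F; records B1=T, B4=F
run #3 (d=5, u=2, v=8) runs B1->T, B4->T; records B1=T, B4=T
run #4 (d=6, u=3, v=4) runs B1->F, B3->S, B2->T, B4->T; records B1=F, B2=T, B3=S, B4=T
run #5 (d=5, u=3, v=4) runs B1->T, B4->T; records B1=T, B4=T
run #6 (d=3, u=2, v=10) runs B1->F, B3->S, B2->T, B4->T; records B1=F, B2=T, B3=S, B4=T
run #7 (d=4, u=4, v=6) runs B1->F, B3->S, B2->T, B4->T; records B1=F, B2=T, B3=S, B4=T
run #8 (d=3, u=4, v=10) runs B1->F, B3->S, B2->T, B4->T; records B1=F, B2=T, B3=S, B4=T
run #9 (d=7, u=4, v=9) runs B1->F, B3->S, B2->T, B4->T; records B1=F, B2=T, B3=S, B4=T
run #10 (d=4, u=3, v=4) runs B1->F, B3->E, B2->F, B4->T; records B1=F, B2=F, B3=E, B4=T
together the pool reaches 8 outcomes: B1=T, B1=F, B2=T, B2=F, B3=S, B3=E, B4=T, B4=F
no size-1 subset reaches all 8 outcomes (best union: 4/8)
no size-2 subset reaches all 8 outcomes (best union: 6/8)
the canonical winner is {1, 2, 10}: size 3, full 8-outcome coverage, earliest index list among size-3 covers

Answer: 1, 2, 10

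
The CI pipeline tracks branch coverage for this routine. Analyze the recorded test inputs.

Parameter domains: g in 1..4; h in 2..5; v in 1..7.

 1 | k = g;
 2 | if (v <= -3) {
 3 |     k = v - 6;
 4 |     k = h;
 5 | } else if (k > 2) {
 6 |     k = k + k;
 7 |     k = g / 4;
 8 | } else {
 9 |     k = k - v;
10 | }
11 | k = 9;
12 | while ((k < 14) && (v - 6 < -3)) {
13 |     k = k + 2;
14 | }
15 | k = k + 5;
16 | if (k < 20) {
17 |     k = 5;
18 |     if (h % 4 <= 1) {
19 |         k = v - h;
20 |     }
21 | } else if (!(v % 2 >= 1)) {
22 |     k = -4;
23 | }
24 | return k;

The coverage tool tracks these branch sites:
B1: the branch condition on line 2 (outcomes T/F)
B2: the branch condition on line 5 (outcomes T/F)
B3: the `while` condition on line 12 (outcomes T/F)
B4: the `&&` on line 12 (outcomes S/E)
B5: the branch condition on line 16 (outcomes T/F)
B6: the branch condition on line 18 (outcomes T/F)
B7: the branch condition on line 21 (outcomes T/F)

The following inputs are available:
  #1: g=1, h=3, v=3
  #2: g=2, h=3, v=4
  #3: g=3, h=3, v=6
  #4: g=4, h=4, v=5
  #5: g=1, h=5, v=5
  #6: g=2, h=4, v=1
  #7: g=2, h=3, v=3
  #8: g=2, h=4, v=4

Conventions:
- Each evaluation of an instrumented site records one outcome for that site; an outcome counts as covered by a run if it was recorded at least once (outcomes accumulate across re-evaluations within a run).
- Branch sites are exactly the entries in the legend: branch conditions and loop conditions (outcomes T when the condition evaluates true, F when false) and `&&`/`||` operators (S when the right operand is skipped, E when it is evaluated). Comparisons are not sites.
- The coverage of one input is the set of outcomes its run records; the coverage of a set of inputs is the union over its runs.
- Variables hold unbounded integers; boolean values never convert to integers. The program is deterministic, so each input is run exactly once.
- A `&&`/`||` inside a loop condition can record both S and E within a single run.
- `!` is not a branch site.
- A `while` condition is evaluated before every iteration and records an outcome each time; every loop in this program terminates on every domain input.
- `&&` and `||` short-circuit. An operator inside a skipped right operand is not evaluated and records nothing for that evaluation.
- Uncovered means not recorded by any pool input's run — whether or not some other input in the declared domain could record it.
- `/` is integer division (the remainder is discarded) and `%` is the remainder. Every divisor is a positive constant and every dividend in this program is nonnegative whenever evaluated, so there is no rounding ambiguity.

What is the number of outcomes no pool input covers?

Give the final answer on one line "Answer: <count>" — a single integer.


#1 (g=1, h=3, v=3) -> B1->F, B2->F, B4->E, B3->F, B5->T, B6->F; covered: B1=F, B2=F, B3=F, B4=E, B5=T, B6=F
#2 (g=2, h=3, v=4) -> B1->F, B2->F, B4->E, B3->F, B5->T, B6->F; covered: B1=F, B2=F, B3=F, B4=E, B5=T, B6=F
#3 (g=3, h=3, v=6) -> B1->F, B2->T, B4->E, B3->F, B5->T, B6->F; covered: B1=F, B2=T, B3=F, B4=E, B5=T, B6=F
#4 (g=4, h=4, v=5) -> B1->F, B2->T, B4->E, B3->F, B5->T, B6->T; covered: B1=F, B2=T, B3=F, B4=E, B5=T, B6=T
#5 (g=1, h=5, v=5) -> B1->F, B2->F, B4->E, B3->F, B5->T, B6->T; covered: B1=F, B2=F, B3=F, B4=E, B5=T, B6=T
#6 (g=2, h=4, v=1) -> B1->F, B2->F, B4->E, B3->T, B4->E, B3->T, B4->E, B3->T, B4->S, B3->F, B5->F, B7->F; covered: B1=F, B2=F, B3=T, B3=F, B4=S, B4=E, B5=F, B7=F
#7 (g=2, h=3, v=3) -> B1->F, B2->F, B4->E, B3->F, B5->T, B6->F; covered: B1=F, B2=F, B3=F, B4=E, B5=T, B6=F
#8 (g=2, h=4, v=4) -> B1->F, B2->F, B4->E, B3->F, B5->T, B6->T; covered: B1=F, B2=F, B3=F, B4=E, B5=T, B6=T
union over the pool: B1=F, B2=T, B2=F, B3=T, B3=F, B4=S, B4=E, B5=T, B5=F, B6=T, B6=F, B7=F
uncovered (2 of 14): B1=T, B7=T
Answer: 2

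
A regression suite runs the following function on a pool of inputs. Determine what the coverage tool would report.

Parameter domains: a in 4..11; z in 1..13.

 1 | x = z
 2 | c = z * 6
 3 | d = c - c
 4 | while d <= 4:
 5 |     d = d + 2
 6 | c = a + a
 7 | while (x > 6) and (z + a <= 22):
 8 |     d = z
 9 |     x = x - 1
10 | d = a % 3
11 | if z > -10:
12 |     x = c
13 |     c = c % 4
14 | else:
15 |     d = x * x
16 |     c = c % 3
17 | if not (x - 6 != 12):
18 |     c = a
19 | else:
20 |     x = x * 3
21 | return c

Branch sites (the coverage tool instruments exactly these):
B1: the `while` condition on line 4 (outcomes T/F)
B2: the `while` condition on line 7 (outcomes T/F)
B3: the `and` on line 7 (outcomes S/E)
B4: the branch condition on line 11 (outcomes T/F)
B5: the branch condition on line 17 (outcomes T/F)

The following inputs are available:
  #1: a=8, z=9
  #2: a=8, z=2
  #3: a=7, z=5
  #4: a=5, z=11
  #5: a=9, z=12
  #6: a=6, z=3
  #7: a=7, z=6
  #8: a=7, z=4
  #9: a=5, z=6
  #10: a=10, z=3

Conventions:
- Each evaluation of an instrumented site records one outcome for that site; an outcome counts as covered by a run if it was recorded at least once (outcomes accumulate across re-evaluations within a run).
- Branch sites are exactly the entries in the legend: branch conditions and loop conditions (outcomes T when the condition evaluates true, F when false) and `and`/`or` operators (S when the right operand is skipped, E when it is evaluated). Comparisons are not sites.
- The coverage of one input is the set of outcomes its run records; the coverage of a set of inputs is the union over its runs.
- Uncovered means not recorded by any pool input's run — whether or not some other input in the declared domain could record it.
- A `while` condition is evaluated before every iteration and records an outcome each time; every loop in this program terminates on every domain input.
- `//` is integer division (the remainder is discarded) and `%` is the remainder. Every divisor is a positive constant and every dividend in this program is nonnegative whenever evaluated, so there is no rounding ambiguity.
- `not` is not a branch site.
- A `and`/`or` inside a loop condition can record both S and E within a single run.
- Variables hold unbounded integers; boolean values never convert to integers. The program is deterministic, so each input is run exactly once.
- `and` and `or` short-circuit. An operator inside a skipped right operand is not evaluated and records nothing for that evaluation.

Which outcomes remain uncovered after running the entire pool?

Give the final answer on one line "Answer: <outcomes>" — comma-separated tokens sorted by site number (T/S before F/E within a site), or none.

#1 (a=8, z=9) -> B1->T, B1->T, B1->T, B1->F, B3->E, B2->T, B3->E, B2->T, B3->E, B2->T, B3->S, B2->F, B4->T, B5->F; covered: B1=T, B1=F, B2=T, B2=F, B3=S, B3=E, B4=T, B5=F
#2 (a=8, z=2) -> B1->T, B1->T, B1->T, B1->F, B3->S, B2->F, B4->T, B5->F; covered: B1=T, B1=F, B2=F, B3=S, B4=T, B5=F
#3 (a=7, z=5) -> B1->T, B1->T, B1->T, B1->F, B3->S, B2->F, B4->T, B5->F; covered: B1=T, B1=F, B2=F, B3=S, B4=T, B5=F
#4 (a=5, z=11) -> B1->T, B1->T, B1->T, B1->F, B3->E, B2->T, B3->E, B2->T, B3->E, B2->T, B3->E, B2->T, B3->E, B2->T, ...; covered: B1=T, B1=F, B2=T, B2=F, B3=S, B3=E, B4=T, B5=F
#5 (a=9, z=12) -> B1->T, B1->T, B1->T, B1->F, B3->E, B2->T, B3->E, B2->T, B3->E, B2->T, B3->E, B2->T, B3->E, B2->T, ...; covered: B1=T, B1=F, B2=T, B2=F, B3=S, B3=E, B4=T, B5=T
#6 (a=6, z=3) -> B1->T, B1->T, B1->T, B1->F, B3->S, B2->F, B4->T, B5->F; covered: B1=T, B1=F, B2=F, B3=S, B4=T, B5=F
#7 (a=7, z=6) -> B1->T, B1->T, B1->T, B1->F, B3->S, B2->F, B4->T, B5->F; covered: B1=T, B1=F, B2=F, B3=S, B4=T, B5=F
#8 (a=7, z=4) -> B1->T, B1->T, B1->T, B1->F, B3->S, B2->F, B4->T, B5->F; covered: B1=T, B1=F, B2=F, B3=S, B4=T, B5=F
#9 (a=5, z=6) -> B1->T, B1->T, B1->T, B1->F, B3->S, B2->F, B4->T, B5->F; covered: B1=T, B1=F, B2=F, B3=S, B4=T, B5=F
#10 (a=10, z=3) -> B1->T, B1->T, B1->T, B1->F, B3->S, B2->F, B4->T, B5->F; covered: B1=T, B1=F, B2=F, B3=S, B4=T, B5=F
union over the pool: B1=T, B1=F, B2=T, B2=F, B3=S, B3=E, B4=T, B5=T, B5=F
uncovered (1 of 10): B4=F

Answer: B4=F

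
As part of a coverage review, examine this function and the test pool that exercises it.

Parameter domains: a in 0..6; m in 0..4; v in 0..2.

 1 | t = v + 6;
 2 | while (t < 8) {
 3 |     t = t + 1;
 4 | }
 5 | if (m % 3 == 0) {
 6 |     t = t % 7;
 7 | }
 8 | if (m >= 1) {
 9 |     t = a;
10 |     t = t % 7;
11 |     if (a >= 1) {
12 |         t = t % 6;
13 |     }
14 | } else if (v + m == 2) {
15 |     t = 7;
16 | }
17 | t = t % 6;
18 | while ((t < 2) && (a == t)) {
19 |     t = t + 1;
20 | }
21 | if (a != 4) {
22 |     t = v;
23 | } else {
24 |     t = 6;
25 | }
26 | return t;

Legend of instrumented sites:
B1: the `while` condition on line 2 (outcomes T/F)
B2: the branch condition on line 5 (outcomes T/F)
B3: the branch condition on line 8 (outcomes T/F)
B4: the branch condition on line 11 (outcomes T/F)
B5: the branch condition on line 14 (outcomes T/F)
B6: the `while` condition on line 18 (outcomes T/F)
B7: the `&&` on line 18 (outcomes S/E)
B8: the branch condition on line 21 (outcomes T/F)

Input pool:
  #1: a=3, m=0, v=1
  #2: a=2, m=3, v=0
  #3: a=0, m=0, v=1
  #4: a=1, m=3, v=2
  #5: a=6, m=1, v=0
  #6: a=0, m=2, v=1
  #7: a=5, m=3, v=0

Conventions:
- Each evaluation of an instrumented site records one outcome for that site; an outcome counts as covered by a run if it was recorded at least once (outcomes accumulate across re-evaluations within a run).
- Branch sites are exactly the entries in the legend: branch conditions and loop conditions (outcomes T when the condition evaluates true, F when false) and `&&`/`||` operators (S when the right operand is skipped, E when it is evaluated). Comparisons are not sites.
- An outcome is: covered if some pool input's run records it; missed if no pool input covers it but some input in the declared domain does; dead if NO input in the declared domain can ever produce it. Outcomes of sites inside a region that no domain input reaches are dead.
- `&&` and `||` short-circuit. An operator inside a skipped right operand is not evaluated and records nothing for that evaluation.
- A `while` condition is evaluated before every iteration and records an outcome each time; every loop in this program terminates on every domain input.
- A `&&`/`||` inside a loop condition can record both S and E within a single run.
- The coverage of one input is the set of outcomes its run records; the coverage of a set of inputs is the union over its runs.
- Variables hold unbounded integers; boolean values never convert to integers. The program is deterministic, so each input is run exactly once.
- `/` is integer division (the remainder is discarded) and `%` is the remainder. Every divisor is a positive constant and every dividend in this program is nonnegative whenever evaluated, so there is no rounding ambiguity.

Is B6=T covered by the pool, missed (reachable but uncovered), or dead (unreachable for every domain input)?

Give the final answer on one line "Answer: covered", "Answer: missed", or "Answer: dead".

B6=T is recorded by pool input(s) 4, 6 -> covered

Answer: covered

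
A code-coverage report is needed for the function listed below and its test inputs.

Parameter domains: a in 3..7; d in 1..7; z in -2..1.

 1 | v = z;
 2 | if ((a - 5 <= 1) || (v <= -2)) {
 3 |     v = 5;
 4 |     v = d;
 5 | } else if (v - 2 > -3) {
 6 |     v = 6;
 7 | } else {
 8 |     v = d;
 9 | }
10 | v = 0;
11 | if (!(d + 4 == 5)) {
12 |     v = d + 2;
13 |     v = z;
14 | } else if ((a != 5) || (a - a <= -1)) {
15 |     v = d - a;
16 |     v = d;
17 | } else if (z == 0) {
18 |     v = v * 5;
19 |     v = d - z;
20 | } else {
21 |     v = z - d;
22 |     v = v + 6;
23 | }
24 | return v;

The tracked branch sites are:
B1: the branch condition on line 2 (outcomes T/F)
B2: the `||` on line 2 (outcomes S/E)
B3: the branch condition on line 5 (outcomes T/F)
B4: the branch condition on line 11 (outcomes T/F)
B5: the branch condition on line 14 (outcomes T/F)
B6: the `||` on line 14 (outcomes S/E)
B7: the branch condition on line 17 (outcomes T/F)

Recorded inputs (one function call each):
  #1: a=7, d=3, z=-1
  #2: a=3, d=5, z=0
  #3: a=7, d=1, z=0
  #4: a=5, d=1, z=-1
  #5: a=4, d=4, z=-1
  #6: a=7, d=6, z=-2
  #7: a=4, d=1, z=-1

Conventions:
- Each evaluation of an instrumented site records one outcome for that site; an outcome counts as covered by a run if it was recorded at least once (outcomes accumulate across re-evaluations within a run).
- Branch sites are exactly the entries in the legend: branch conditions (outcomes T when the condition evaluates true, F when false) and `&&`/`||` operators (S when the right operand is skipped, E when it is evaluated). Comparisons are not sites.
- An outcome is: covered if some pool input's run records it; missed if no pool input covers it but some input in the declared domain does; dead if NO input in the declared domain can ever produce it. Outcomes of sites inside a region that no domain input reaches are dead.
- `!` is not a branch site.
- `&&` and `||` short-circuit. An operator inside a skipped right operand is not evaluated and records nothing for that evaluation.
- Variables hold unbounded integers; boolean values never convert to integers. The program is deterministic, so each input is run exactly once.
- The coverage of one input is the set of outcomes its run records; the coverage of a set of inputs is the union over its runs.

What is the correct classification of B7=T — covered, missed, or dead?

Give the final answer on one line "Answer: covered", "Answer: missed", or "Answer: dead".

no pool input records B7=T
but domain input (a=5, d=1, z=0) does record it -> reachable, so missed

Answer: missed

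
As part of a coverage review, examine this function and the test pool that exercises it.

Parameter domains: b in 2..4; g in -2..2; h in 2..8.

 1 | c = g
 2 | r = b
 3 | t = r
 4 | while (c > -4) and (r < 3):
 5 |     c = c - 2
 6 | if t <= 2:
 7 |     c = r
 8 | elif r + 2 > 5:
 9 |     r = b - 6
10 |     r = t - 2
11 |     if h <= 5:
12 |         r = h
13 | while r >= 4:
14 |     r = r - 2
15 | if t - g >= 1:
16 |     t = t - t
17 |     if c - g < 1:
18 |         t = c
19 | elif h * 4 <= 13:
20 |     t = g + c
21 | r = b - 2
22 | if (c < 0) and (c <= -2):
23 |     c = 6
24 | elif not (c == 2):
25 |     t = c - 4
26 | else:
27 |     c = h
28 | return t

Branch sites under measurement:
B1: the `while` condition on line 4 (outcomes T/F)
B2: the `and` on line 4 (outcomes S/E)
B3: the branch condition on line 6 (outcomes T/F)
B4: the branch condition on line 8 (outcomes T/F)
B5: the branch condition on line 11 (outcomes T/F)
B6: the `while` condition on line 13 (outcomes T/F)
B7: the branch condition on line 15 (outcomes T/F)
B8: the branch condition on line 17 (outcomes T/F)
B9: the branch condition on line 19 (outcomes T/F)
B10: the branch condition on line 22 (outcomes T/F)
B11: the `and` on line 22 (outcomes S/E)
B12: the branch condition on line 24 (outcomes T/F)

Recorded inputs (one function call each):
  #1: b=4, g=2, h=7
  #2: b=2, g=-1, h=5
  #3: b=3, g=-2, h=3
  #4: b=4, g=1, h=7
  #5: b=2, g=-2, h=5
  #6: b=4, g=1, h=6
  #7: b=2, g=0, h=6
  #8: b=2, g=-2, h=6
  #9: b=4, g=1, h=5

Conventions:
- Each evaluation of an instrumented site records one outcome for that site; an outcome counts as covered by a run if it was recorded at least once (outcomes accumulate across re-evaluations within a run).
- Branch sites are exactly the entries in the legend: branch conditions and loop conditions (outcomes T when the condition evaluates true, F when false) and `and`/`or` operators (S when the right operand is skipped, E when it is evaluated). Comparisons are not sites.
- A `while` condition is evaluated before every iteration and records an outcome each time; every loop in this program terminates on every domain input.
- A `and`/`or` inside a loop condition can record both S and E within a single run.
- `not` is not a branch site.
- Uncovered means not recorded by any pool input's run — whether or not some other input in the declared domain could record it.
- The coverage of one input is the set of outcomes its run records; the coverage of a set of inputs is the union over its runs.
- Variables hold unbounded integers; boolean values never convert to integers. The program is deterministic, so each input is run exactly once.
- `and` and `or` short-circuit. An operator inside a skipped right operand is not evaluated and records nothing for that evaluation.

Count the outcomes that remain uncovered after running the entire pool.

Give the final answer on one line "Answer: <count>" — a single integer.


run #1 (b=4, g=2, h=7) runs B2->E, B1->F, B3->F, B4->T, B5->F, B6->F, B7->T, B8->T, B11->S, B10->F, B12->F; records B1=F, B2=E, B3=F, B4=T, B5=F, B6=F, B7=T, B8=T, B10=F, B11=S, B12=F
run #2 (b=2, g=-1, h=5) runs B2->E, B1->T, B2->E, B1->T, B2->S, B1->F, B3->T, B6->F, B7->T, B8->F, B11->S, B10->F, B12->F; records B1=T, B1=F, B2=S, B2=E, B3=T, B6=F, B7=T, B8=F, B10=F, B11=S, B12=F
run #3 (b=3, g=-2, h=3) runs B2->E, B1->F, B3->F, B4->F, B6->F, B7->T, B8->T, B11->E, B10->T; records B1=F, B2=E, B3=F, B4=F, B6=F, B7=T, B8=T, B10=T, B11=E
run #4 (b=4, g=1, h=7) runs B2->E, B1->F, B3->F, B4->T, B5->F, B6->F, B7->T, B8->T, B11->S, B10->F, B12->T; records B1=F, B2=E, B3=F, B4=T, B5=F, B6=F, B7=T, B8=T, B10=F, B11=S, B12=T
run #5 (b=2, g=-2, h=5) runs B2->E, B1->T, B2->S, B1->F, B3->T, B6->F, B7->T, B8->F, B11->S, B10->F, B12->F; records B1=T, B1=F, B2=S, B2=E, B3=T, B6=F, B7=T, B8=F, B10=F, B11=S, B12=F
run #6 (b=4, g=1, h=6) runs B2->E, B1->F, B3->F, B4->T, B5->F, B6->F, B7->T, B8->T, B11->S, B10->F, B12->T; records B1=F, B2=E, B3=F, B4=T, B5=F, B6=F, B7=T, B8=T, B10=F, B11=S, B12=T
run #7 (b=2, g=0, h=6) runs B2->E, B1->T, B2->E, B1->T, B2->S, B1->F, B3->T, B6->F, B7->T, B8->F, B11->S, B10->F, B12->F; records B1=T, B1=F, B2=S, B2=E, B3=T, B6=F, B7=T, B8=F, B10=F, B11=S, B12=F
run #8 (b=2, g=-2, h=6) runs B2->E, B1->T, B2->S, B1->F, B3->T, B6->F, B7->T, B8->F, B11->S, B10->F, B12->F; records B1=T, B1=F, B2=S, B2=E, B3=T, B6=F, B7=T, B8=F, B10=F, B11=S, B12=F
run #9 (b=4, g=1, h=5) runs B2->E, B1->F, B3->F, B4->T, B5->T, B6->T, B6->F, B7->T, B8->T, B11->S, B10->F, B12->T; records B1=F, B2=E, B3=F, B4=T, B5=T, B6=T, B6=F, B7=T, B8=T, B10=F, B11=S, B12=T
union over the pool: B1=T, B1=F, B2=S, B2=E, B3=T, B3=F, B4=T, B4=F, B5=T, B5=F, B6=T, B6=F, B7=T, B8=T, B8=F, B10=T, B10=F, B11=S, B11=E, B12=T, B12=F
uncovered (3 of 24): B7=F, B9=T, B9=F
Answer: 3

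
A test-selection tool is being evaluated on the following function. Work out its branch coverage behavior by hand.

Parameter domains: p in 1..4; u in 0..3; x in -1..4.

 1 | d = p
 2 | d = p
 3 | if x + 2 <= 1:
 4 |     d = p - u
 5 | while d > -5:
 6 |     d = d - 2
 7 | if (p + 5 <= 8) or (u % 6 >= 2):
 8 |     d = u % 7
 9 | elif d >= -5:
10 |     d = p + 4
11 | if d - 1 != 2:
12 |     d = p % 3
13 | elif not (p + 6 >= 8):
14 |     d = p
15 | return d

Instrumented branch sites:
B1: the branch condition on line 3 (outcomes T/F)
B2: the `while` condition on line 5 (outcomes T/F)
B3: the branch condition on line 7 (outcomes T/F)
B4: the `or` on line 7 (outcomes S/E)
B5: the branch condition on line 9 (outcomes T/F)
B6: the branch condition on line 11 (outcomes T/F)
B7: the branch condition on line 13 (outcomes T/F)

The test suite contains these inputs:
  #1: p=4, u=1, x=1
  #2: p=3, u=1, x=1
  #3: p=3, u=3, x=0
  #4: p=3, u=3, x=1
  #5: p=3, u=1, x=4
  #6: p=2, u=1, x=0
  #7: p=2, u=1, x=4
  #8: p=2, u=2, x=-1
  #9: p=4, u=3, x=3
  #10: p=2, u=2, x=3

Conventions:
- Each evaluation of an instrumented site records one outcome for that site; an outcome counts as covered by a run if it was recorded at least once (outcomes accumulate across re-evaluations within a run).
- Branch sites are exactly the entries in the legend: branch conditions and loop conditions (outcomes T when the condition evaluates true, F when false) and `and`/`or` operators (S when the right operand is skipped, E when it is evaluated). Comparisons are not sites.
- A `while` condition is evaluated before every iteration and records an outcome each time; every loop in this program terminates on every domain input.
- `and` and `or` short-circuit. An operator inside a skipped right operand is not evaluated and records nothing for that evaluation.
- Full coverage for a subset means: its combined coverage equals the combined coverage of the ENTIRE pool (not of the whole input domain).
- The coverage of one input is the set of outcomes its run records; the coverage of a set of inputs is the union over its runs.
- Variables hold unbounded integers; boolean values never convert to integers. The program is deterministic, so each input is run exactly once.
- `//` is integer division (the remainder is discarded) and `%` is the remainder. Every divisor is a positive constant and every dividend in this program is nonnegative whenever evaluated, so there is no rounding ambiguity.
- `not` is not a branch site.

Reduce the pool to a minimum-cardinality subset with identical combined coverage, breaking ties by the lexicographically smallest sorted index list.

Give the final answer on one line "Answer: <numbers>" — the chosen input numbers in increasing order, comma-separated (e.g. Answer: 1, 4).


input #1, p=4, u=1, x=1: events B1->F, B2->T, B2->T, B2->T, B2->T, B2->T, B2->F, B4->E, B3->F, B5->F, B6->T; outcomes B1=F, B2=T, B2=F, B3=F, B4=E, B5=F, B6=T
input #2, p=3, u=1, x=1: events B1->F, B2->T, B2->T, B2->T, B2->T, B2->F, B4->S, B3->T, B6->T; outcomes B1=F, B2=T, B2=F, B3=T, B4=S, B6=T
input #3, p=3, u=3, x=0: events B1->F, B2->T, B2->T, B2->T, B2->T, B2->F, B4->S, B3->T, B6->F, B7->F; outcomes B1=F, B2=T, B2=F, B3=T, B4=S, B6=F, B7=F
input #4, p=3, u=3, x=1: events B1->F, B2->T, B2->T, B2->T, B2->T, B2->F, B4->S, B3->T, B6->F, B7->F; outcomes B1=F, B2=T, B2=F, B3=T, B4=S, B6=F, B7=F
input #5, p=3, u=1, x=4: events B1->F, B2->T, B2->T, B2->T, B2->T, B2->F, B4->S, B3->T, B6->T; outcomes B1=F, B2=T, B2=F, B3=T, B4=S, B6=T
input #6, p=2, u=1, x=0: events B1->F, B2->T, B2->T, B2->T, B2->T, B2->F, B4->S, B3->T, B6->T; outcomes B1=F, B2=T, B2=F, B3=T, B4=S, B6=T
input #7, p=2, u=1, x=4: events B1->F, B2->T, B2->T, B2->T, B2->T, B2->F, B4->S, B3->T, B6->T; outcomes B1=F, B2=T, B2=F, B3=T, B4=S, B6=T
input #8, p=2, u=2, x=-1: events B1->T, B2->T, B2->T, B2->T, B2->F, B4->S, B3->T, B6->T; outcomes B1=T, B2=T, B2=F, B3=T, B4=S, B6=T
input #9, p=4, u=3, x=3: events B1->F, B2->T, B2->T, B2->T, B2->T, B2->T, B2->F, B4->E, B3->T, B6->F, B7->F; outcomes B1=F, B2=T, B2=F, B3=T, B4=E, B6=F, B7=F
input #10, p=2, u=2, x=3: events B1->F, B2->T, B2->T, B2->T, B2->T, B2->F, B4->S, B3->T, B6->T; outcomes B1=F, B2=T, B2=F, B3=T, B4=S, B6=T
pool-wide coverage (12 outcomes): B1=T, B1=F, B2=T, B2=F, B3=T, B3=F, B4=S, B4=E, B5=F, B6=T, B6=F, B7=F
size 1 is not enough: best union over all size-1 subsets is 7/12
size 2 is not enough: best union over all size-2 subsets is 11/12
the canonical winner is {1, 3, 8}: size 3, full 12-outcome coverage, earliest index list among size-3 covers
Answer: 1, 3, 8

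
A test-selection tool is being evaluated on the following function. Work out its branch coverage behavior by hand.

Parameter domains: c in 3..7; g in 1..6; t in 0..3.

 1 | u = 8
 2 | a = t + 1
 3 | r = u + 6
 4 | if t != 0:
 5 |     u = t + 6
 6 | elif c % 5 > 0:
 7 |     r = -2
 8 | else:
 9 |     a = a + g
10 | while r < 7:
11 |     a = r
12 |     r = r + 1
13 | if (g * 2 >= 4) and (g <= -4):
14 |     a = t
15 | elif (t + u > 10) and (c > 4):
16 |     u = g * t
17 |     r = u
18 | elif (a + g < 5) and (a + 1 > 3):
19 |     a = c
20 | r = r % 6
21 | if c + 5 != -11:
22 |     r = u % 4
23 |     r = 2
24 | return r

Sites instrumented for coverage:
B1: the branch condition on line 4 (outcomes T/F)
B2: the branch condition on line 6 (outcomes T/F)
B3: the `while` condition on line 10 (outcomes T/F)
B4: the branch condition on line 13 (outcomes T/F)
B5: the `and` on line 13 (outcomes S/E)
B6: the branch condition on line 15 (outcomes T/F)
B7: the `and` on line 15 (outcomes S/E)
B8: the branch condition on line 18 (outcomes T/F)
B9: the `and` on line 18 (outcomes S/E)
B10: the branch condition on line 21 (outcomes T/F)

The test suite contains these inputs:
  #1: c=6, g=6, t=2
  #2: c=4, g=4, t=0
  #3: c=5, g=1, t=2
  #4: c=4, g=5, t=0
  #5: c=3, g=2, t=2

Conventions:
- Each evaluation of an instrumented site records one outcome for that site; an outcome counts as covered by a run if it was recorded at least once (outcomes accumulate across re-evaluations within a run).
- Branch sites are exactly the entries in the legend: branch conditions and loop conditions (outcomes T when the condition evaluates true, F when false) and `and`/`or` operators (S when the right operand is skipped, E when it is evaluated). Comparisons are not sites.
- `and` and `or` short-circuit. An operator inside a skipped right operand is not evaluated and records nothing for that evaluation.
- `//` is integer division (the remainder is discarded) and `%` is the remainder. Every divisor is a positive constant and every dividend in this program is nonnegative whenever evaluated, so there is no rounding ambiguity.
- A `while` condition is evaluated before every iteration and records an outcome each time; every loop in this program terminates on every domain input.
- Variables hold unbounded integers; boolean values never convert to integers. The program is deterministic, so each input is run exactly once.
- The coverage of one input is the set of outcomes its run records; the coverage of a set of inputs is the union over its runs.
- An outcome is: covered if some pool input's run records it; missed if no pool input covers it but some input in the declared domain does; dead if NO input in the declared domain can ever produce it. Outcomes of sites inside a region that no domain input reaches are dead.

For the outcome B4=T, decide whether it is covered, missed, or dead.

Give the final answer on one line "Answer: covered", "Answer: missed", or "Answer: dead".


no pool input records B4=T
checking all 120 inputs in the declared domain: B4=T is never recorded -> dead
Answer: dead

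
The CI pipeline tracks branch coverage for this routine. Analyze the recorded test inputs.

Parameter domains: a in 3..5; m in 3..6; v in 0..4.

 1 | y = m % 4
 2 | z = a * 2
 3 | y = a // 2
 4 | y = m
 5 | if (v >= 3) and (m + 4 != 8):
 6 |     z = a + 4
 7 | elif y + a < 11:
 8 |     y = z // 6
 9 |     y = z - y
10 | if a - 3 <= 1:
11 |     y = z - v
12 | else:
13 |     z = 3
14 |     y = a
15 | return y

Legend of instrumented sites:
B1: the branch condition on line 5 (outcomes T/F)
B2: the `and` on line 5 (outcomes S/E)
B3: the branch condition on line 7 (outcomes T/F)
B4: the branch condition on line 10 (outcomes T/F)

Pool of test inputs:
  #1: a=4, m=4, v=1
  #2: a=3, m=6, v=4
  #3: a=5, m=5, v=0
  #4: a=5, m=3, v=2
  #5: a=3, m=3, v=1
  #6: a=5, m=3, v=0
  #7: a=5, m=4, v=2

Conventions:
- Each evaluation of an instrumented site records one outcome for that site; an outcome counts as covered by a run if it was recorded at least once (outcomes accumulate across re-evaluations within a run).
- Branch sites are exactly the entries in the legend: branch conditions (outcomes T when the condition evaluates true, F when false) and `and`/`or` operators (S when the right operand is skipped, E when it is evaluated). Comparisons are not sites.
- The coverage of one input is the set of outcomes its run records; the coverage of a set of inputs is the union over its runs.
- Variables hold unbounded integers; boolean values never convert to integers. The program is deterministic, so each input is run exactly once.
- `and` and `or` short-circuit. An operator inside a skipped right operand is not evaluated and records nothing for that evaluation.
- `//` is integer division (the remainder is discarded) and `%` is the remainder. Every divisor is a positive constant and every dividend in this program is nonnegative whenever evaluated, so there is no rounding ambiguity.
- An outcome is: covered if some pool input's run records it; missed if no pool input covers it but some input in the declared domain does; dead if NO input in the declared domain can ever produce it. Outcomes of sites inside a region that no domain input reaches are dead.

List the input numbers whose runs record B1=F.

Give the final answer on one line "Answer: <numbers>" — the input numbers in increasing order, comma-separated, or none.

input #1 (a=4, m=4, v=1): records B1=F
input #2 (a=3, m=6, v=4): does not record B1=F
input #3 (a=5, m=5, v=0): records B1=F
input #4 (a=5, m=3, v=2): records B1=F
input #5 (a=3, m=3, v=1): records B1=F
input #6 (a=5, m=3, v=0): records B1=F
input #7 (a=5, m=4, v=2): records B1=F

Answer: 1, 3, 4, 5, 6, 7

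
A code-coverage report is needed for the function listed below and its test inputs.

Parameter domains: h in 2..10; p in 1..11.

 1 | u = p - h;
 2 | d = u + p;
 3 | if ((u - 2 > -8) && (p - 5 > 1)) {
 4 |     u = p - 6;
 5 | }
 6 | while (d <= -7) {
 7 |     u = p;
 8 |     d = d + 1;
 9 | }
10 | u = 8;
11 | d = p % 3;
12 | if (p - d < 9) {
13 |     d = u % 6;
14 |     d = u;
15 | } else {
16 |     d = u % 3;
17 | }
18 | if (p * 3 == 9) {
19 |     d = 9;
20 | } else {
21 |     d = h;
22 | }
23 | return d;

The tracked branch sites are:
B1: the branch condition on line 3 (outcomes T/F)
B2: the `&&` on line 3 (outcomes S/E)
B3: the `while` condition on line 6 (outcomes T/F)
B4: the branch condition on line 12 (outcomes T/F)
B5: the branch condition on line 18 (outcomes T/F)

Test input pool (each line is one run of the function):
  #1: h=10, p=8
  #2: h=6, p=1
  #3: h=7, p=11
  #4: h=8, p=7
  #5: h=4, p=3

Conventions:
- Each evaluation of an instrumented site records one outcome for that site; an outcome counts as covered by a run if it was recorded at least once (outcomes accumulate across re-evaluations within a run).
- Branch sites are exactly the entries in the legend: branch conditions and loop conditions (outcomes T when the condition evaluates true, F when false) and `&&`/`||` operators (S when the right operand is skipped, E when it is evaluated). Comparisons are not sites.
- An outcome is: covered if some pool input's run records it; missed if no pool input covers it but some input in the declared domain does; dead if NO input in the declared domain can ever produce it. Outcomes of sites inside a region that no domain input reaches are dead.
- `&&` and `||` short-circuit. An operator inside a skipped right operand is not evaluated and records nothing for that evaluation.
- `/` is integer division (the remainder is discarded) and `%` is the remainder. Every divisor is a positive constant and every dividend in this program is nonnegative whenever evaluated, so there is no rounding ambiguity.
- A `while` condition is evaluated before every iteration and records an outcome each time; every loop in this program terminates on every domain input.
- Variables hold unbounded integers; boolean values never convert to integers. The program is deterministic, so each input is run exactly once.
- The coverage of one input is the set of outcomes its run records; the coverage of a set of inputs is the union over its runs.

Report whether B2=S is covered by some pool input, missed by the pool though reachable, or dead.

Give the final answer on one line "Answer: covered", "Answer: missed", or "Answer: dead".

no pool input records B2=S
but domain input (h=7, p=1) does record it -> reachable, so missed

Answer: missed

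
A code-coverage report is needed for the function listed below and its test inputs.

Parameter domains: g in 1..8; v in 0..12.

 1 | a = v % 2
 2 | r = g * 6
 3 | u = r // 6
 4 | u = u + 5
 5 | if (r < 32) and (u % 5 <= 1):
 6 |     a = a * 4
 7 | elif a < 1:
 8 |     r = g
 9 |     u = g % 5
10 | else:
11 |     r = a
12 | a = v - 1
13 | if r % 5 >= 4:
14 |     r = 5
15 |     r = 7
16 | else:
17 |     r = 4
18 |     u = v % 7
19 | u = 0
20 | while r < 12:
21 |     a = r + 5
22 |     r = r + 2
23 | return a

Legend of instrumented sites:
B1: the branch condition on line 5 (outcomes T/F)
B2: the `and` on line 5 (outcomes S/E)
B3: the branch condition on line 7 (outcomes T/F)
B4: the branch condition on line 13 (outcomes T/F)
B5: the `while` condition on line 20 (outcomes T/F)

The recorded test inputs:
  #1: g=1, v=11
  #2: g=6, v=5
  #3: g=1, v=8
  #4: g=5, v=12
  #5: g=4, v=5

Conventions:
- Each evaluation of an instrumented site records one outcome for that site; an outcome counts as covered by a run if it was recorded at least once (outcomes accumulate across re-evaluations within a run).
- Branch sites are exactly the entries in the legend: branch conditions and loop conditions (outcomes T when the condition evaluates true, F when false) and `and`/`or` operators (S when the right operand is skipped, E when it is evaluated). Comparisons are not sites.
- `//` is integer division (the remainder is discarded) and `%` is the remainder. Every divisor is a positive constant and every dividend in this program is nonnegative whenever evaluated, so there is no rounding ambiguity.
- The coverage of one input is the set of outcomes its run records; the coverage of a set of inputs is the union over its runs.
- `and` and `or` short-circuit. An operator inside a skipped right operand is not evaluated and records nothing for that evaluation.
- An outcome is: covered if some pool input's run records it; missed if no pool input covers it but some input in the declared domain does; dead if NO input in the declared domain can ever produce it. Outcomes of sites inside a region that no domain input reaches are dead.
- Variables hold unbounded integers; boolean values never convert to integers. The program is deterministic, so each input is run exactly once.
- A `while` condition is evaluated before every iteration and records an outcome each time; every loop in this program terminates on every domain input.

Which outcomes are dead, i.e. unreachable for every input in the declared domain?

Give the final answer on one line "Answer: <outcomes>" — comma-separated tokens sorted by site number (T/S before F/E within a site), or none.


checking every outcome against all 104 domain inputs:
  reachable outcomes have witnesses, e.g. B1=T (e.g. g=1, v=0), B1=F (e.g. g=2, v=0), B2=S (e.g. g=6, v=0), B2=E (e.g. g=1, v=0)
Answer: none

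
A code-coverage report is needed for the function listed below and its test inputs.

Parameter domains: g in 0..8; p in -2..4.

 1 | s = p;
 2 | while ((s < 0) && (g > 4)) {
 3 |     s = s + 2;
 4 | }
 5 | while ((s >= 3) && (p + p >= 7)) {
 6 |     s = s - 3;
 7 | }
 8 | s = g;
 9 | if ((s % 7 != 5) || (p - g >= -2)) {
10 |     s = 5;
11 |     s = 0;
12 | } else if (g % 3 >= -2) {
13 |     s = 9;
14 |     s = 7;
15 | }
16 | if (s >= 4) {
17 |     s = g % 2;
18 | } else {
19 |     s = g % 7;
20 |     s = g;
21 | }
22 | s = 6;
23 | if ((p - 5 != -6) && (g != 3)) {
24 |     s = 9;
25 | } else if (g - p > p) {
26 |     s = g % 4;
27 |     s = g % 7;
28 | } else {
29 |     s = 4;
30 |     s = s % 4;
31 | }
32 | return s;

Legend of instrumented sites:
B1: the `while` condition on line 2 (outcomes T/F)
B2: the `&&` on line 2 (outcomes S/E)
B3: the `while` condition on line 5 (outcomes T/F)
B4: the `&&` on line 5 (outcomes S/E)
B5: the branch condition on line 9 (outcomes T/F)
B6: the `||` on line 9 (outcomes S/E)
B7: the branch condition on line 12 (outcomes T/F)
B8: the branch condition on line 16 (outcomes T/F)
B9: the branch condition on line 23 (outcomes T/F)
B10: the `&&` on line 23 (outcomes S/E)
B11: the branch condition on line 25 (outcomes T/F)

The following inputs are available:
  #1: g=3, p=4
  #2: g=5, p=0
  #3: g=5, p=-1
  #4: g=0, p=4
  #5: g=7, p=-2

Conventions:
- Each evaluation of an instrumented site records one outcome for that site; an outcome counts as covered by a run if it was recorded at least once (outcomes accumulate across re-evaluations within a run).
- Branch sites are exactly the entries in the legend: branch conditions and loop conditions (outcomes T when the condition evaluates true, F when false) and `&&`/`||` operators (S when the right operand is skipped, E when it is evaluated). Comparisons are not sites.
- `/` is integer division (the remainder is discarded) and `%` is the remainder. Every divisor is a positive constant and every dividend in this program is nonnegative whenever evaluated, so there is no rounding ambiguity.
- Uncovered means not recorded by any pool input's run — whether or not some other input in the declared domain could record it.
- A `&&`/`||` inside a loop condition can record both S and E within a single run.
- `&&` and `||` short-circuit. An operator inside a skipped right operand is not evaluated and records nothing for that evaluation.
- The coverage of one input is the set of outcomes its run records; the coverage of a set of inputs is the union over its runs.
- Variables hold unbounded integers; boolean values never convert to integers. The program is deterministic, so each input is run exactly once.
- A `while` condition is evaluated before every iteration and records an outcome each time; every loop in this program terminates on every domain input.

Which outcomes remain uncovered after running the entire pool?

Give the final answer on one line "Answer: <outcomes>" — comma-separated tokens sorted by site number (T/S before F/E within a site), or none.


run #1 (g=3, p=4) runs B2->S, B1->F, B4->E, B3->T, B4->S, B3->F, B6->S, B5->T, B8->F, B10->E, B9->F, B11->F; records B1=F, B2=S, B3=T, B3=F, B4=S, B4=E, B5=T, B6=S, B8=F, B9=F, B10=E, B11=F
run #2 (g=5, p=0) runs B2->S, B1->F, B4->S, B3->F, B6->E, B5->F, B7->T, B8->T, B10->E, B9->T; records B1=F, B2=S, B3=F, B4=S, B5=F, B6=E, B7=T, B8=T, B9=T, B10=E
run #3 (g=5, p=-1) runs B2->E, B1->T, B2->S, B1->F, B4->S, B3->F, B6->E, B5->F, B7->T, B8->T, B10->S, B9->F, B11->T; records B1=T, B1=F, B2=S, B2=E, B3=F, B4=S, B5=F, B6=E, B7=T, B8=T, B9=F, B10=S, B11=T
run #4 (g=0, p=4) runs B2->S, B1->F, B4->E, B3->T, B4->S, B3->F, B6->S, B5->T, B8->F, B10->E, B9->T; records B1=F, B2=S, B3=T, B3=F, B4=S, B4=E, B5=T, B6=S, B8=F, B9=T, B10=E
run #5 (g=7, p=-2) runs B2->E, B1->T, B2->S, B1->F, B4->S, B3->F, B6->S, B5->T, B8->F, B10->E, B9->T; records B1=T, B1=F, B2=S, B2=E, B3=F, B4=S, B5=T, B6=S, B8=F, B9=T, B10=E
union over the pool: B1=T, B1=F, B2=S, B2=E, B3=T, B3=F, B4=S, B4=E, B5=T, B5=F, B6=S, B6=E, B7=T, B8=T, B8=F, B9=T, B9=F, B10=S, B10=E, B11=T, B11=F
uncovered (1 of 22): B7=F
Answer: B7=F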